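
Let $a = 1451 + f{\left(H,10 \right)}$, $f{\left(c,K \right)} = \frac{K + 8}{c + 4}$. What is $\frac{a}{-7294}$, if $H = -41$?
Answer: $- \frac{7667}{38554} \approx -0.19886$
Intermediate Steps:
$f{\left(c,K \right)} = \frac{8 + K}{4 + c}$
$a = \frac{53669}{37}$ ($a = 1451 + \frac{8 + 10}{4 - 41} = 1451 + \frac{1}{-37} \cdot 18 = 1451 - \frac{18}{37} = \frac{53669}{37} \approx 1450.5$)
$\frac{a}{-7294} = \frac{53669}{37 \left(-7294\right)} = \frac{53669}{37} \left(- \frac{1}{7294}\right) = - \frac{7667}{38554}$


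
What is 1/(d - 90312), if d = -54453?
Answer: -1/144765 ≈ -6.9078e-6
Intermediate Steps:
1/(d - 90312) = 1/(-54453 - 90312) = 1/(-144765) = -1/144765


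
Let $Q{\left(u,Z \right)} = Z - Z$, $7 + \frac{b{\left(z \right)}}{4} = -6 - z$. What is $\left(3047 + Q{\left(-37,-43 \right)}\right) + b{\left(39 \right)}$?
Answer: $2839$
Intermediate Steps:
$b{\left(z \right)} = -52 - 4 z$ ($b{\left(z \right)} = -28 + 4 \left(-6 - z\right) = -28 - \left(24 + 4 z\right) = -52 - 4 z$)
$Q{\left(u,Z \right)} = 0$
$\left(3047 + Q{\left(-37,-43 \right)}\right) + b{\left(39 \right)} = \left(3047 + 0\right) - 208 = 3047 - 208 = 2839$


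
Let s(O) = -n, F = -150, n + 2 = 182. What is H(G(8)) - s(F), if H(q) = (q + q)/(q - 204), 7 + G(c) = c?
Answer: 36538/203 ≈ 179.99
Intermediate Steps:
n = 180 (n = -2 + 182 = 180)
G(c) = -7 + c
H(q) = 2*q/(-204 + q) (H(q) = (2*q)/(-204 + q) = 2*q/(-204 + q))
s(O) = -180 (s(O) = -1*180 = -180)
H(G(8)) - s(F) = 2*(-7 + 8)/(-204 + (-7 + 8)) - 1*(-180) = 2*1/(-204 + 1) + 180 = 2*1/(-203) + 180 = 2*1*(-1/203) + 180 = -2/203 + 180 = 36538/203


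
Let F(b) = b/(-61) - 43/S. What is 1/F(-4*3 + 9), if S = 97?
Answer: -5917/2332 ≈ -2.5373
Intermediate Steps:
F(b) = -43/97 - b/61 (F(b) = b/(-61) - 43/97 = b*(-1/61) - 43*1/97 = -b/61 - 43/97 = -43/97 - b/61)
1/F(-4*3 + 9) = 1/(-43/97 - (-4*3 + 9)/61) = 1/(-43/97 - (-12 + 9)/61) = 1/(-43/97 - 1/61*(-3)) = 1/(-43/97 + 3/61) = 1/(-2332/5917) = -5917/2332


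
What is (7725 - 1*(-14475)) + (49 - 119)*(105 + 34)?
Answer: 12470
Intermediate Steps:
(7725 - 1*(-14475)) + (49 - 119)*(105 + 34) = (7725 + 14475) - 70*139 = 22200 - 9730 = 12470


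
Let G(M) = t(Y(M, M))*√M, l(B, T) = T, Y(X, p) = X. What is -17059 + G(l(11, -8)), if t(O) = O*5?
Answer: -17059 - 80*I*√2 ≈ -17059.0 - 113.14*I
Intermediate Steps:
t(O) = 5*O
G(M) = 5*M^(3/2) (G(M) = (5*M)*√M = 5*M^(3/2))
-17059 + G(l(11, -8)) = -17059 + 5*(-8)^(3/2) = -17059 + 5*(-16*I*√2) = -17059 - 80*I*√2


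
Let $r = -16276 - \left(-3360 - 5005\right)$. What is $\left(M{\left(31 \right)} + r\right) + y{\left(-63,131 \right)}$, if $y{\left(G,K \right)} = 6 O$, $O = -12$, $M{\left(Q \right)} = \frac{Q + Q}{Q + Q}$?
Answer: $-7982$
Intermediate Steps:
$M{\left(Q \right)} = 1$ ($M{\left(Q \right)} = \frac{2 Q}{2 Q} = 2 Q \frac{1}{2 Q} = 1$)
$y{\left(G,K \right)} = -72$ ($y{\left(G,K \right)} = 6 \left(-12\right) = -72$)
$r = -7911$ ($r = -16276 - \left(-3360 - 5005\right) = -16276 - -8365 = -16276 + 8365 = -7911$)
$\left(M{\left(31 \right)} + r\right) + y{\left(-63,131 \right)} = \left(1 - 7911\right) - 72 = -7910 - 72 = -7982$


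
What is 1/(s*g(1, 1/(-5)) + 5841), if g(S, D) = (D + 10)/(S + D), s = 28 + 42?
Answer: 2/13397 ≈ 0.00014929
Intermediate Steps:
s = 70
g(S, D) = (10 + D)/(D + S)
1/(s*g(1, 1/(-5)) + 5841) = 1/(70*((10 + 1/(-5))/(1/(-5) + 1)) + 5841) = 1/(70*((10 - ⅕)/(-⅕ + 1)) + 5841) = 1/(70*((49/5)/(⅘)) + 5841) = 1/(70*((5/4)*(49/5)) + 5841) = 1/(70*(49/4) + 5841) = 1/(1715/2 + 5841) = 1/(13397/2) = 2/13397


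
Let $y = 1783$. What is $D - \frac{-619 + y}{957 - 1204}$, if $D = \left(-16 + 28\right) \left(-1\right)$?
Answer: $- \frac{1800}{247} \approx -7.2875$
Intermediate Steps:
$D = -12$ ($D = 12 \left(-1\right) = -12$)
$D - \frac{-619 + y}{957 - 1204} = -12 - \frac{-619 + 1783}{957 - 1204} = -12 - \frac{1164}{-247} = -12 - 1164 \left(- \frac{1}{247}\right) = -12 - - \frac{1164}{247} = -12 + \frac{1164}{247} = - \frac{1800}{247}$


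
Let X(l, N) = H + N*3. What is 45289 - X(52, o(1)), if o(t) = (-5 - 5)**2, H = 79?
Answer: 44910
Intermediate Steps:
o(t) = 100 (o(t) = (-10)**2 = 100)
X(l, N) = 79 + 3*N (X(l, N) = 79 + N*3 = 79 + 3*N)
45289 - X(52, o(1)) = 45289 - (79 + 3*100) = 45289 - (79 + 300) = 45289 - 1*379 = 45289 - 379 = 44910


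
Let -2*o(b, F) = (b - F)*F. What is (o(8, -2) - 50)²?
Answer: 1600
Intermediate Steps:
o(b, F) = -F*(b - F)/2 (o(b, F) = -(b - F)*F/2 = -F*(b - F)/2)
(o(8, -2) - 50)² = ((½)*(-2)*(-2 - 1*8) - 50)² = ((½)*(-2)*(-2 - 8) - 50)² = ((½)*(-2)*(-10) - 50)² = (10 - 50)² = (-40)² = 1600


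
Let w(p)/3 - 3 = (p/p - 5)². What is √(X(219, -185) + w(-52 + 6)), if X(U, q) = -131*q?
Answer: 2*√6073 ≈ 155.86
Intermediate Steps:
w(p) = 57 (w(p) = 9 + 3*(p/p - 5)² = 9 + 3*(1 - 5)² = 9 + 3*(-4)² = 9 + 3*16 = 9 + 48 = 57)
√(X(219, -185) + w(-52 + 6)) = √(-131*(-185) + 57) = √(24235 + 57) = √24292 = 2*√6073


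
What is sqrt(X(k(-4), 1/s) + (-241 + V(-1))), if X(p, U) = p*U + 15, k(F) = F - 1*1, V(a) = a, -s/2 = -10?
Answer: 3*I*sqrt(101)/2 ≈ 15.075*I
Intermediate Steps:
s = 20 (s = -2*(-10) = 20)
k(F) = -1 + F (k(F) = F - 1 = -1 + F)
X(p, U) = 15 + U*p (X(p, U) = U*p + 15 = 15 + U*p)
sqrt(X(k(-4), 1/s) + (-241 + V(-1))) = sqrt((15 + (-1 - 4)/20) + (-241 - 1)) = sqrt((15 + (1/20)*(-5)) - 242) = sqrt((15 - 1/4) - 242) = sqrt(59/4 - 242) = sqrt(-909/4) = 3*I*sqrt(101)/2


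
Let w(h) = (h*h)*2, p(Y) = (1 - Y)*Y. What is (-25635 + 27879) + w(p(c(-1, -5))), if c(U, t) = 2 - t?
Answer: 5772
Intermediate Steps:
p(Y) = Y*(1 - Y)
w(h) = 2*h**2 (w(h) = h**2*2 = 2*h**2)
(-25635 + 27879) + w(p(c(-1, -5))) = (-25635 + 27879) + 2*((2 - 1*(-5))*(1 - (2 - 1*(-5))))**2 = 2244 + 2*((2 + 5)*(1 - (2 + 5)))**2 = 2244 + 2*(7*(1 - 1*7))**2 = 2244 + 2*(7*(1 - 7))**2 = 2244 + 2*(7*(-6))**2 = 2244 + 2*(-42)**2 = 2244 + 2*1764 = 2244 + 3528 = 5772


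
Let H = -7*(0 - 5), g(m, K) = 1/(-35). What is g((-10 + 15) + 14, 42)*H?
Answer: -1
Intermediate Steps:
g(m, K) = -1/35
H = 35 (H = -7*(-5) = 35)
g((-10 + 15) + 14, 42)*H = -1/35*35 = -1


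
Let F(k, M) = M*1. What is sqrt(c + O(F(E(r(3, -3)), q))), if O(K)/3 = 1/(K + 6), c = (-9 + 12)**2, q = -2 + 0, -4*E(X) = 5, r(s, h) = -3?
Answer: sqrt(39)/2 ≈ 3.1225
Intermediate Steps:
E(X) = -5/4 (E(X) = -1/4*5 = -5/4)
q = -2
c = 9 (c = 3**2 = 9)
F(k, M) = M
O(K) = 3/(6 + K) (O(K) = 3/(K + 6) = 3/(6 + K))
sqrt(c + O(F(E(r(3, -3)), q))) = sqrt(9 + 3/(6 - 2)) = sqrt(9 + 3/4) = sqrt(39/4) = sqrt(39)/2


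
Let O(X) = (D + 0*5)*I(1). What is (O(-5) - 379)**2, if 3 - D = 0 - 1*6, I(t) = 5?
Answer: 111556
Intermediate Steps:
D = 9 (D = 3 - (0 - 1*6) = 3 - (0 - 6) = 3 - 1*(-6) = 3 + 6 = 9)
O(X) = 45 (O(X) = (9 + 0*5)*5 = (9 + 0)*5 = 9*5 = 45)
(O(-5) - 379)**2 = (45 - 379)**2 = (-334)**2 = 111556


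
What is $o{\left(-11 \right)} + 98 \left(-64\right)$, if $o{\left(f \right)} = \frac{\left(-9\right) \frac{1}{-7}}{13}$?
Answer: $- \frac{570743}{91} \approx -6271.9$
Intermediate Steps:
$o{\left(f \right)} = \frac{9}{91}$ ($o{\left(f \right)} = \left(-9\right) \left(- \frac{1}{7}\right) \frac{1}{13} = \frac{9}{7} \cdot \frac{1}{13} = \frac{9}{91}$)
$o{\left(-11 \right)} + 98 \left(-64\right) = \frac{9}{91} + 98 \left(-64\right) = \frac{9}{91} - 6272 = - \frac{570743}{91}$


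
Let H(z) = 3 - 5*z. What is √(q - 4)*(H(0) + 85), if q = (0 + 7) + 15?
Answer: 264*√2 ≈ 373.35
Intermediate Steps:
q = 22 (q = 7 + 15 = 22)
√(q - 4)*(H(0) + 85) = √(22 - 4)*((3 - 5*0) + 85) = √18*((3 + 0) + 85) = (3*√2)*(3 + 85) = (3*√2)*88 = 264*√2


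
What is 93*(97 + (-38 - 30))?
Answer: 2697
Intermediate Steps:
93*(97 + (-38 - 30)) = 93*(97 - 68) = 93*29 = 2697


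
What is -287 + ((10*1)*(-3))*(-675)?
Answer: 19963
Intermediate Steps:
-287 + ((10*1)*(-3))*(-675) = -287 + (10*(-3))*(-675) = -287 - 30*(-675) = -287 + 20250 = 19963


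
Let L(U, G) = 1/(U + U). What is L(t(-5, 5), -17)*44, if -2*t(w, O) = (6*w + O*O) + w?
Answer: 22/5 ≈ 4.4000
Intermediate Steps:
t(w, O) = -7*w/2 - O²/2 (t(w, O) = -((6*w + O*O) + w)/2 = -((6*w + O²) + w)/2 = -((O² + 6*w) + w)/2 = -(O² + 7*w)/2 = -7*w/2 - O²/2)
L(U, G) = 1/(2*U)
L(t(-5, 5), -17)*44 = (1/(2*(-7/2*(-5) - ½*5²)))*44 = (1/(2*(35/2 - ½*25)))*44 = (1/(2*(35/2 - 25/2)))*44 = ((½)/5)*44 = ((½)*(⅕))*44 = (⅒)*44 = 22/5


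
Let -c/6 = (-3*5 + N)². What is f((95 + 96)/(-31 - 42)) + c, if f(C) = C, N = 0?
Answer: -98741/73 ≈ -1352.6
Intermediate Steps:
c = -1350 (c = -6*(-3*5 + 0)² = -6*(-15 + 0)² = -6*(-15)² = -6*225 = -1350)
f((95 + 96)/(-31 - 42)) + c = (95 + 96)/(-31 - 42) - 1350 = 191/(-73) - 1350 = 191*(-1/73) - 1350 = -191/73 - 1350 = -98741/73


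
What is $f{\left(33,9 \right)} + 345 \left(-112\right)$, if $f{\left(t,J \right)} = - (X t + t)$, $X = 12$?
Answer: $-39069$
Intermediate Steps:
$f{\left(t,J \right)} = - 13 t$ ($f{\left(t,J \right)} = - (12 t + t) = - 13 t$)
$f{\left(33,9 \right)} + 345 \left(-112\right) = \left(-13\right) 33 + 345 \left(-112\right) = -429 - 38640 = -39069$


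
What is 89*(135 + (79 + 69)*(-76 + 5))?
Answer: -923197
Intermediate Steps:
89*(135 + (79 + 69)*(-76 + 5)) = 89*(135 + 148*(-71)) = 89*(135 - 10508) = 89*(-10373) = -923197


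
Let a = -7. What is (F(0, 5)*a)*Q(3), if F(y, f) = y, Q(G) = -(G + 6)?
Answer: 0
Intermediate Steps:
Q(G) = -6 - G (Q(G) = -(6 + G) = -6 - G)
(F(0, 5)*a)*Q(3) = (0*(-7))*(-6 - 1*3) = 0*(-6 - 3) = 0*(-9) = 0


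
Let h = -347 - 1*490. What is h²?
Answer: 700569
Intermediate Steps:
h = -837 (h = -347 - 490 = -837)
h² = (-837)² = 700569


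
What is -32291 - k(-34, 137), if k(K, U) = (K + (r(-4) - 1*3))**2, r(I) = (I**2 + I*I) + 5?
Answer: -32291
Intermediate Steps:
r(I) = 5 + 2*I**2 (r(I) = (I**2 + I**2) + 5 = 2*I**2 + 5 = 5 + 2*I**2)
k(K, U) = (34 + K)**2 (k(K, U) = (K + ((5 + 2*(-4)**2) - 1*3))**2 = (K + ((5 + 2*16) - 3))**2 = (K + ((5 + 32) - 3))**2 = (K + (37 - 3))**2 = (K + 34)**2 = (34 + K)**2)
-32291 - k(-34, 137) = -32291 - (34 - 34)**2 = -32291 - 1*0**2 = -32291 - 1*0 = -32291 + 0 = -32291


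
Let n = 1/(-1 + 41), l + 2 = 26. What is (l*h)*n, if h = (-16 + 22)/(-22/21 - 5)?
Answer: -378/635 ≈ -0.59528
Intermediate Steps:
l = 24 (l = -2 + 26 = 24)
n = 1/40 ≈ 0.025000
h = -126/127 (h = 6/(-22*1/21 - 5) = 6/(-22/21 - 5) = 6/(-127/21) = 6*(-21/127) = -126/127 ≈ -0.99213)
(l*h)*n = (24*(-126/127))*(1/40) = -3024/127*1/40 = -378/635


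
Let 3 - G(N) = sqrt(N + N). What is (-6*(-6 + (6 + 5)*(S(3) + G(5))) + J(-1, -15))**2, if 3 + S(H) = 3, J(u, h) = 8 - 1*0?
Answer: 67276 - 20328*sqrt(10) ≈ 2993.2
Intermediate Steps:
J(u, h) = 8 (J(u, h) = 8 + 0 = 8)
S(H) = 0 (S(H) = -3 + 3 = 0)
G(N) = 3 - sqrt(2)*sqrt(N) (G(N) = 3 - sqrt(N + N) = 3 - sqrt(2*N) = 3 - sqrt(2)*sqrt(N))
(-6*(-6 + (6 + 5)*(S(3) + G(5))) + J(-1, -15))**2 = (-6*(-6 + (6 + 5)*(0 + (3 - sqrt(2)*sqrt(5)))) + 8)**2 = (-6*(-6 + 11*(0 + (3 - sqrt(10)))) + 8)**2 = (-6*(-6 + 11*(3 - sqrt(10))) + 8)**2 = (-6*(-6 + (33 - 11*sqrt(10))) + 8)**2 = (-6*(27 - 11*sqrt(10)) + 8)**2 = ((-162 + 66*sqrt(10)) + 8)**2 = (-154 + 66*sqrt(10))**2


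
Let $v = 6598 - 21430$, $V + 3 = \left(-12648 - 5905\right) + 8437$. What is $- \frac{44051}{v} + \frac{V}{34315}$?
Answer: $\frac{1361525057}{508960080} \approx 2.6751$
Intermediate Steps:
$V = -10119$ ($V = -3 + \left(\left(-12648 - 5905\right) + 8437\right) = -3 + \left(-18553 + 8437\right) = -3 - 10116 = -10119$)
$v = -14832$
$- \frac{44051}{v} + \frac{V}{34315} = - \frac{44051}{-14832} - \frac{10119}{34315} = \left(-44051\right) \left(- \frac{1}{14832}\right) - \frac{10119}{34315} = \frac{44051}{14832} - \frac{10119}{34315} = \frac{1361525057}{508960080}$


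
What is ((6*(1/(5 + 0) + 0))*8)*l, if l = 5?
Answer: 48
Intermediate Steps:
((6*(1/(5 + 0) + 0))*8)*l = ((6*(1/(5 + 0) + 0))*8)*5 = ((6*(1/5 + 0))*8)*5 = ((6*(⅕ + 0))*8)*5 = ((6*(⅕))*8)*5 = ((6/5)*8)*5 = (48/5)*5 = 48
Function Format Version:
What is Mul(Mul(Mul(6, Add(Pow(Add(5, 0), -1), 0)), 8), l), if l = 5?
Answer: 48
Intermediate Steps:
Mul(Mul(Mul(6, Add(Pow(Add(5, 0), -1), 0)), 8), l) = Mul(Mul(Mul(6, Add(Pow(Add(5, 0), -1), 0)), 8), 5) = Mul(Mul(Mul(6, Add(Pow(5, -1), 0)), 8), 5) = Mul(Mul(Mul(6, Add(Rational(1, 5), 0)), 8), 5) = Mul(Mul(Mul(6, Rational(1, 5)), 8), 5) = Mul(Mul(Rational(6, 5), 8), 5) = Mul(Rational(48, 5), 5) = 48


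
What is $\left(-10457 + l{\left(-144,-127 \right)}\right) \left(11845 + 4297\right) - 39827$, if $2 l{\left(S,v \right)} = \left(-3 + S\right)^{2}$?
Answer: $5569518$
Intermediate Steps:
$l{\left(S,v \right)} = \frac{\left(-3 + S\right)^{2}}{2}$
$\left(-10457 + l{\left(-144,-127 \right)}\right) \left(11845 + 4297\right) - 39827 = \left(-10457 + \frac{\left(-3 - 144\right)^{2}}{2}\right) \left(11845 + 4297\right) - 39827 = \left(-10457 + \frac{\left(-147\right)^{2}}{2}\right) 16142 - 39827 = \left(-10457 + \frac{1}{2} \cdot 21609\right) 16142 - 39827 = \left(-10457 + \frac{21609}{2}\right) 16142 - 39827 = \frac{695}{2} \cdot 16142 - 39827 = 5609345 - 39827 = 5569518$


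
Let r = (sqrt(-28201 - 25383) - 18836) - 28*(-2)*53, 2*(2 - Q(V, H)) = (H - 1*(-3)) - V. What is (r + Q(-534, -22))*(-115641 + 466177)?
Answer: -5651867196 + 1402144*I*sqrt(3349) ≈ -5.6519e+9 + 8.1143e+7*I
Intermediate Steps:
Q(V, H) = 1/2 + V/2 - H/2 (Q(V, H) = 2 - ((H - 1*(-3)) - V)/2 = 2 - ((H + 3) - V)/2 = 2 - ((3 + H) - V)/2 = 2 - (3 + H - V)/2 = 2 + (-3/2 + V/2 - H/2) = 1/2 + V/2 - H/2)
r = -15868 + 4*I*sqrt(3349) (r = (sqrt(-53584) - 18836) + 56*53 = (4*I*sqrt(3349) - 18836) + 2968 = (-18836 + 4*I*sqrt(3349)) + 2968 = -15868 + 4*I*sqrt(3349) ≈ -15868.0 + 231.48*I)
(r + Q(-534, -22))*(-115641 + 466177) = ((-15868 + 4*I*sqrt(3349)) + (1/2 + (1/2)*(-534) - 1/2*(-22)))*(-115641 + 466177) = ((-15868 + 4*I*sqrt(3349)) + (1/2 - 267 + 11))*350536 = ((-15868 + 4*I*sqrt(3349)) - 511/2)*350536 = (-32247/2 + 4*I*sqrt(3349))*350536 = -5651867196 + 1402144*I*sqrt(3349)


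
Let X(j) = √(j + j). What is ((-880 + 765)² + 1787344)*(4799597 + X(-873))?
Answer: 8642005570693 + 5401707*I*√194 ≈ 8.642e+12 + 7.5237e+7*I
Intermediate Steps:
X(j) = √2*√j (X(j) = √(2*j) = √2*√j)
((-880 + 765)² + 1787344)*(4799597 + X(-873)) = ((-880 + 765)² + 1787344)*(4799597 + √2*√(-873)) = ((-115)² + 1787344)*(4799597 + √2*(3*I*√97)) = (13225 + 1787344)*(4799597 + 3*I*√194) = 1800569*(4799597 + 3*I*√194) = 8642005570693 + 5401707*I*√194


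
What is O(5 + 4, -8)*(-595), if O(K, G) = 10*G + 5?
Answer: 44625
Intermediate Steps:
O(K, G) = 5 + 10*G
O(5 + 4, -8)*(-595) = (5 + 10*(-8))*(-595) = (5 - 80)*(-595) = -75*(-595) = 44625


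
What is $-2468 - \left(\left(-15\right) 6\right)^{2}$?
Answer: $-10568$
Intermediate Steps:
$-2468 - \left(\left(-15\right) 6\right)^{2} = -2468 - \left(-90\right)^{2} = -2468 - 8100 = -10568$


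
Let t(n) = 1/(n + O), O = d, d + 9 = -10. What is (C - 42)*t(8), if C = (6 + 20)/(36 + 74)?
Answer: 2297/605 ≈ 3.7967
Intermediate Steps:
d = -19 (d = -9 - 10 = -19)
O = -19
C = 13/55 (C = 26/110 = 26*(1/110) = 13/55 ≈ 0.23636)
t(n) = 1/(-19 + n) (t(n) = 1/(n - 19) = 1/(-19 + n))
(C - 42)*t(8) = (13/55 - 42)/(-19 + 8) = -2297/55/(-11) = -2297/55*(-1/11) = 2297/605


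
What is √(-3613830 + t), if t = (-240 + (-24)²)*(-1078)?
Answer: 3*I*√441782 ≈ 1994.0*I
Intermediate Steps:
t = -362208 (t = (-240 + 576)*(-1078) = 336*(-1078) = -362208)
√(-3613830 + t) = √(-3613830 - 362208) = √(-3976038) = 3*I*√441782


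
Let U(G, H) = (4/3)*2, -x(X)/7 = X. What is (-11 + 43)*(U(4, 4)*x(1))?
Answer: -1792/3 ≈ -597.33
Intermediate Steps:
x(X) = -7*X
U(G, H) = 8/3 (U(G, H) = (4*(1/3))*2 = (4/3)*2 = 8/3)
(-11 + 43)*(U(4, 4)*x(1)) = (-11 + 43)*(8*(-7*1)/3) = 32*((8/3)*(-7)) = 32*(-56/3) = -1792/3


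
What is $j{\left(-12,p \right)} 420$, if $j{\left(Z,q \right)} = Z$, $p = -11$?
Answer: $-5040$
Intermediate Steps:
$j{\left(-12,p \right)} 420 = \left(-12\right) 420 = -5040$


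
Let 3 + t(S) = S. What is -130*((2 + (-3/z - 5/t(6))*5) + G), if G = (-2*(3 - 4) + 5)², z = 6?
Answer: -15665/3 ≈ -5221.7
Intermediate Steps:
t(S) = -3 + S
G = 49 (G = (-2*(-1) + 5)² = (2 + 5)² = 7² = 49)
-130*((2 + (-3/z - 5/t(6))*5) + G) = -130*((2 + (-3/6 - 5/(-3 + 6))*5) + 49) = -130*((2 + (-3*⅙ - 5/3)*5) + 49) = -130*((2 + (-½ - 5*⅓)*5) + 49) = -130*((2 + (-½ - 5/3)*5) + 49) = -130*((2 - 13/6*5) + 49) = -130*((2 - 65/6) + 49) = -130*(-53/6 + 49) = -130*241/6 = -15665/3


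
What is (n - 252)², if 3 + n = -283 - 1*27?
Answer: 319225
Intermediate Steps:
n = -313 (n = -3 + (-283 - 1*27) = -3 + (-283 - 27) = -3 - 310 = -313)
(n - 252)² = (-313 - 252)² = (-565)² = 319225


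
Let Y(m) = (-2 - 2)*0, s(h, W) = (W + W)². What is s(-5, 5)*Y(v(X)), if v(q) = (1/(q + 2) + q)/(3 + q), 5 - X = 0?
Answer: 0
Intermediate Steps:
X = 5 (X = 5 - 1*0 = 5 + 0 = 5)
s(h, W) = 4*W² (s(h, W) = (2*W)² = 4*W²)
v(q) = (q + 1/(2 + q))/(3 + q) (v(q) = (1/(2 + q) + q)/(3 + q) = (q + 1/(2 + q))/(3 + q))
Y(m) = 0 (Y(m) = -4*0 = 0)
s(-5, 5)*Y(v(X)) = (4*5²)*0 = (4*25)*0 = 100*0 = 0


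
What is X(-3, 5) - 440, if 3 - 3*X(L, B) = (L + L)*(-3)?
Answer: -445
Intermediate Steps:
X(L, B) = 1 + 2*L (X(L, B) = 1 - (L + L)*(-3)/3 = 1 - 2*L*(-3)/3 = 1 - (-2)*L = 1 + 2*L)
X(-3, 5) - 440 = (1 + 2*(-3)) - 440 = (1 - 6) - 440 = -5 - 440 = -445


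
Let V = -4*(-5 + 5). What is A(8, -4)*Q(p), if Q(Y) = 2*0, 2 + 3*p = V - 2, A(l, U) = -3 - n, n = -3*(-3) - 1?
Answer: 0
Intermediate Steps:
V = 0 (V = -4*0 = 0)
n = 8 (n = 9 - 1 = 8)
A(l, U) = -11 (A(l, U) = -3 - 1*8 = -3 - 8 = -11)
p = -4/3 (p = -⅔ + (0 - 2)/3 = -⅔ + (⅓)*(-2) = -⅔ - ⅔ = -4/3 ≈ -1.3333)
Q(Y) = 0
A(8, -4)*Q(p) = -11*0 = 0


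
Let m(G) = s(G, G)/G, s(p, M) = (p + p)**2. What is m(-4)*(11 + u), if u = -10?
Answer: -16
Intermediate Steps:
s(p, M) = 4*p**2 (s(p, M) = (2*p)**2 = 4*p**2)
m(G) = 4*G (m(G) = (4*G**2)/G = 4*G)
m(-4)*(11 + u) = (4*(-4))*(11 - 10) = -16*1 = -16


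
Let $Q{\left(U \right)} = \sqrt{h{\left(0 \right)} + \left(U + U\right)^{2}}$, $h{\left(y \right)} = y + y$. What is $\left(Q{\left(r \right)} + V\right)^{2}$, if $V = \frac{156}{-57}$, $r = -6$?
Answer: $\frac{30976}{361} \approx 85.806$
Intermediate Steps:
$h{\left(y \right)} = 2 y$
$V = - \frac{52}{19}$ ($V = 156 \left(- \frac{1}{57}\right) = - \frac{52}{19} \approx -2.7368$)
$Q{\left(U \right)} = 2 \sqrt{U^{2}}$ ($Q{\left(U \right)} = \sqrt{2 \cdot 0 + \left(U + U\right)^{2}} = \sqrt{0 + \left(2 U\right)^{2}} = \sqrt{0 + 4 U^{2}} = \sqrt{4 U^{2}} = 2 \sqrt{U^{2}}$)
$\left(Q{\left(r \right)} + V\right)^{2} = \left(2 \sqrt{\left(-6\right)^{2}} - \frac{52}{19}\right)^{2} = \left(2 \sqrt{36} - \frac{52}{19}\right)^{2} = \left(2 \cdot 6 - \frac{52}{19}\right)^{2} = \left(12 - \frac{52}{19}\right)^{2} = \left(\frac{176}{19}\right)^{2} = \frac{30976}{361}$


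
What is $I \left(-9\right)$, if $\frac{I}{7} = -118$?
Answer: $7434$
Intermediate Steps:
$I = -826$ ($I = 7 \left(-118\right) = -826$)
$I \left(-9\right) = \left(-826\right) \left(-9\right) = 7434$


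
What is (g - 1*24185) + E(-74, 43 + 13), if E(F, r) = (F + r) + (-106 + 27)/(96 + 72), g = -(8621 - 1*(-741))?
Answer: -5638999/168 ≈ -33566.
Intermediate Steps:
g = -9362 (g = -(8621 + 741) = -1*9362 = -9362)
E(F, r) = -79/168 + F + r (E(F, r) = (F + r) - 79/168 = -79/168 + F + r)
(g - 1*24185) + E(-74, 43 + 13) = (-9362 - 1*24185) + (-79/168 - 74 + (43 + 13)) = (-9362 - 24185) + (-79/168 - 74 + 56) = -33547 - 3103/168 = -5638999/168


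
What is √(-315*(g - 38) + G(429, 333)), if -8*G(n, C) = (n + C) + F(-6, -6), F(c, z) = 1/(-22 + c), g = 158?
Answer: I*√118839490/56 ≈ 194.67*I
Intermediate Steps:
G(n, C) = 1/224 - C/8 - n/8 (G(n, C) = -((n + C) + 1/(-22 - 6))/8 = -((C + n) + 1/(-28))/8 = -((C + n) - 1/28)/8 = -(-1/28 + C + n)/8 = 1/224 - C/8 - n/8)
√(-315*(g - 38) + G(429, 333)) = √(-315*(158 - 38) + (1/224 - ⅛*333 - ⅛*429)) = √(-315*120 + (1/224 - 333/8 - 429/8)) = √(-37800 - 21335/224) = √(-8488535/224) = I*√118839490/56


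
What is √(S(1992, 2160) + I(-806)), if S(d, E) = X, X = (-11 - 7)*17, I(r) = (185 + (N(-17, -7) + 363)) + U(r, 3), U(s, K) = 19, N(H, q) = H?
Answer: 2*√61 ≈ 15.620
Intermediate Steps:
I(r) = 550 (I(r) = (185 + (-17 + 363)) + 19 = (185 + 346) + 19 = 531 + 19 = 550)
X = -306 (X = -18*17 = -306)
S(d, E) = -306
√(S(1992, 2160) + I(-806)) = √(-306 + 550) = √244 = 2*√61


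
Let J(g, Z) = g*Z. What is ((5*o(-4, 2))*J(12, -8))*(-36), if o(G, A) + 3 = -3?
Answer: -103680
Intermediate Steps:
J(g, Z) = Z*g
o(G, A) = -6 (o(G, A) = -3 - 3 = -6)
((5*o(-4, 2))*J(12, -8))*(-36) = ((5*(-6))*(-8*12))*(-36) = -30*(-96)*(-36) = 2880*(-36) = -103680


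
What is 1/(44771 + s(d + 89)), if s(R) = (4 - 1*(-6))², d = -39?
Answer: 1/44871 ≈ 2.2286e-5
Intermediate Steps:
s(R) = 100 (s(R) = (4 + 6)² = 10² = 100)
1/(44771 + s(d + 89)) = 1/(44771 + 100) = 1/44871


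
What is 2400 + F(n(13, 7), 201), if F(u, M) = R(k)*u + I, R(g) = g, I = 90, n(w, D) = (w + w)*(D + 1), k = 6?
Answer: 3738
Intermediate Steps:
n(w, D) = 2*w*(1 + D) (n(w, D) = (2*w)*(1 + D) = 2*w*(1 + D))
F(u, M) = 90 + 6*u (F(u, M) = 6*u + 90 = 90 + 6*u)
2400 + F(n(13, 7), 201) = 2400 + (90 + 6*(2*13*(1 + 7))) = 2400 + (90 + 6*(2*13*8)) = 2400 + (90 + 6*208) = 2400 + (90 + 1248) = 2400 + 1338 = 3738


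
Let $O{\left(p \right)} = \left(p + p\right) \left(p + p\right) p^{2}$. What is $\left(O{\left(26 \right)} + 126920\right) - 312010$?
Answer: $1642814$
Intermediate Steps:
$O{\left(p \right)} = 4 p^{4}$ ($O{\left(p \right)} = 2 p 2 p p^{2} = 4 p^{2} p^{2} = 4 p^{4}$)
$\left(O{\left(26 \right)} + 126920\right) - 312010 = \left(4 \cdot 26^{4} + 126920\right) - 312010 = \left(4 \cdot 456976 + 126920\right) - 312010 = \left(1827904 + 126920\right) - 312010 = 1954824 - 312010 = 1642814$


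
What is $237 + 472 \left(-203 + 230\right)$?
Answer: $12981$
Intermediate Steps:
$237 + 472 \left(-203 + 230\right) = 237 + 472 \cdot 27 = 237 + 12744 = 12981$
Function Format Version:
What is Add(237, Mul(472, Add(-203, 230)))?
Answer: 12981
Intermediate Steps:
Add(237, Mul(472, Add(-203, 230))) = Add(237, Mul(472, 27)) = Add(237, 12744) = 12981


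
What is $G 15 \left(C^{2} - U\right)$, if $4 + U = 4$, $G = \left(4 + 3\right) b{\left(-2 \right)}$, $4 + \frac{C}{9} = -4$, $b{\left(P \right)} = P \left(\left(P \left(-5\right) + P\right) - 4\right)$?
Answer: $-4354560$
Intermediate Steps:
$b{\left(P \right)} = P \left(-4 - 4 P\right)$ ($b{\left(P \right)} = P \left(\left(- 5 P + P\right) - 4\right) = P \left(- 4 P - 4\right) = P \left(-4 - 4 P\right)$)
$C = -72$ ($C = -36 + 9 \left(-4\right) = -36 - 36 = -72$)
$G = -56$ ($G = \left(4 + 3\right) \left(\left(-4\right) \left(-2\right) \left(1 - 2\right)\right) = 7 \left(\left(-4\right) \left(-2\right) \left(-1\right)\right) = 7 \left(-8\right) = -56$)
$U = 0$ ($U = -4 + 4 = 0$)
$G 15 \left(C^{2} - U\right) = \left(-56\right) 15 \left(\left(-72\right)^{2} - 0\right) = - 840 \left(5184 + 0\right) = \left(-840\right) 5184 = -4354560$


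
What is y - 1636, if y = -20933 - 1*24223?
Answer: -46792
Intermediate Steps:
y = -45156 (y = -20933 - 24223 = -45156)
y - 1636 = -45156 - 1636 = -46792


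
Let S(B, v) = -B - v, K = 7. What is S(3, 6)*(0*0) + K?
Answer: 7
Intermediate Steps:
S(3, 6)*(0*0) + K = (-1*3 - 1*6)*(0*0) + 7 = (-3 - 6)*0 + 7 = -9*0 + 7 = 0 + 7 = 7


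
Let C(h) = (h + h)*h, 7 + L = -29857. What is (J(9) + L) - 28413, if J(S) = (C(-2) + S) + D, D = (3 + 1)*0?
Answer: -58260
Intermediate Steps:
L = -29864 (L = -7 - 29857 = -29864)
C(h) = 2*h² (C(h) = (2*h)*h = 2*h²)
D = 0 (D = 4*0 = 0)
J(S) = 8 + S (J(S) = (2*(-2)² + S) + 0 = (2*4 + S) + 0 = (8 + S) + 0 = 8 + S)
(J(9) + L) - 28413 = ((8 + 9) - 29864) - 28413 = (17 - 29864) - 28413 = -29847 - 28413 = -58260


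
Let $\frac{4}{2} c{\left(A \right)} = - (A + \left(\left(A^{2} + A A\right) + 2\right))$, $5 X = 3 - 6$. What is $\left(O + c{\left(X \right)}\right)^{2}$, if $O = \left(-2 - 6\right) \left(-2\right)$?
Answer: $\frac{558009}{2500} \approx 223.2$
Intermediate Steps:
$X = - \frac{3}{5}$ ($X = \frac{3 - 6}{5} = \frac{1}{5} \left(-3\right) = - \frac{3}{5} \approx -0.6$)
$O = 16$ ($O = \left(-8\right) \left(-2\right) = 16$)
$c{\left(A \right)} = -1 - A^{2} - \frac{A}{2}$ ($c{\left(A \right)} = \frac{\left(-1\right) \left(A + \left(\left(A^{2} + A A\right) + 2\right)\right)}{2} = \frac{\left(-1\right) \left(A + \left(\left(A^{2} + A^{2}\right) + 2\right)\right)}{2} = \frac{\left(-1\right) \left(A + \left(2 A^{2} + 2\right)\right)}{2} = \frac{\left(-1\right) \left(A + \left(2 + 2 A^{2}\right)\right)}{2} = \frac{\left(-1\right) \left(2 + A + 2 A^{2}\right)}{2} = \frac{-2 - A - 2 A^{2}}{2} = -1 - A^{2} - \frac{A}{2}$)
$\left(O + c{\left(X \right)}\right)^{2} = \left(16 - \frac{53}{50}\right)^{2} = \left(\frac{747}{50}\right)^{2} = \frac{558009}{2500}$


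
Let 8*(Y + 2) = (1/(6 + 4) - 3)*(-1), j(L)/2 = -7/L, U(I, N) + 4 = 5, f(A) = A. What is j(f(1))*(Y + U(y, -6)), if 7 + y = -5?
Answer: 357/40 ≈ 8.9250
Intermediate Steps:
y = -12 (y = -7 - 5 = -12)
U(I, N) = 1 (U(I, N) = -4 + 5 = 1)
j(L) = -14/L (j(L) = 2*(-7/L) = -14/L)
Y = -131/80 (Y = -2 + ((1/(6 + 4) - 3)*(-1))/8 = -2 + ((1/10 - 3)*(-1))/8 = -2 + ((⅒ - 3)*(-1))/8 = -2 + (-29/10*(-1))/8 = -2 + (⅛)*(29/10) = -2 + 29/80 = -131/80 ≈ -1.6375)
j(f(1))*(Y + U(y, -6)) = (-14/1)*(-131/80 + 1) = -14*1*(-51/80) = -14*(-51/80) = 357/40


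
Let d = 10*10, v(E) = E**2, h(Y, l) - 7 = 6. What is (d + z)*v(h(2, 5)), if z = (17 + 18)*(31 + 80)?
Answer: 673465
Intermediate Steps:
h(Y, l) = 13 (h(Y, l) = 7 + 6 = 13)
z = 3885 (z = 35*111 = 3885)
d = 100
(d + z)*v(h(2, 5)) = (100 + 3885)*13**2 = 3985*169 = 673465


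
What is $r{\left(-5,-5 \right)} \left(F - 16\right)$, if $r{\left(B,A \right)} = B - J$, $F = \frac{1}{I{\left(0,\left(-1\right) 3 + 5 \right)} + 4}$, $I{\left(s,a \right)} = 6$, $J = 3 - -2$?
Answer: $159$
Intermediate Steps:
$J = 5$ ($J = 3 + 2 = 5$)
$F = \frac{1}{10}$ ($F = \frac{1}{6 + 4} = \frac{1}{10} \approx 0.1$)
$r{\left(B,A \right)} = -5 + B$ ($r{\left(B,A \right)} = B - 5 = -5 + B$)
$r{\left(-5,-5 \right)} \left(F - 16\right) = \left(-5 - 5\right) \left(\frac{1}{10} - 16\right) = \left(-10\right) \left(- \frac{159}{10}\right) = 159$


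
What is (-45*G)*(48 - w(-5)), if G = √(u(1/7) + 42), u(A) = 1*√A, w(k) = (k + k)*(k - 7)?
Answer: 3240*√(2058 + 7*√7)/7 ≈ 21092.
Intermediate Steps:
w(k) = 2*k*(-7 + k) (w(k) = (2*k)*(-7 + k) = 2*k*(-7 + k))
u(A) = √A
G = √(42 + √7/7) (G = √(√(1/7) + 42) = √(√(⅐) + 42) = √(√7/7 + 42) = √(42 + √7/7) ≈ 6.5098)
(-45*G)*(48 - w(-5)) = (-45*√(2058 + 7*√7)/7)*(48 - 2*(-5)*(-7 - 5)) = (-45*√(2058 + 7*√7)/7)*(48 - 2*(-5)*(-12)) = (-45*√(2058 + 7*√7)/7)*(48 - 1*120) = (-45*√(2058 + 7*√7)/7)*(48 - 120) = -45*√(2058 + 7*√7)/7*(-72) = 3240*√(2058 + 7*√7)/7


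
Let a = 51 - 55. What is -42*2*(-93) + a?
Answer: 7808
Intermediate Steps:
a = -4
-42*2*(-93) + a = -42*2*(-93) - 4 = -84*(-93) - 4 = 7812 - 4 = 7808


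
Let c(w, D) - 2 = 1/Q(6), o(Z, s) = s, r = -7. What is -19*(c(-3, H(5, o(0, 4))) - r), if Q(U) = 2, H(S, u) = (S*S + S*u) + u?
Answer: -361/2 ≈ -180.50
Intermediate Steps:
H(S, u) = u + S² + S*u (H(S, u) = (S² + S*u) + u = u + S² + S*u)
c(w, D) = 5/2 (c(w, D) = 2 + 1/2 = 2 + ½ = 5/2)
-19*(c(-3, H(5, o(0, 4))) - r) = -19*(5/2 - 1*(-7)) = -19*(5/2 + 7) = -19*19/2 = -361/2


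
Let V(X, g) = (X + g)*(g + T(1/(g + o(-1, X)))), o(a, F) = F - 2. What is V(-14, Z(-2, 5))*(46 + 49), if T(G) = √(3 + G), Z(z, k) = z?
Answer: 3040 - 760*√106/3 ≈ 431.77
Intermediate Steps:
o(a, F) = -2 + F
V(X, g) = (X + g)*(g + √(3 + 1/(-2 + X + g))) (V(X, g) = (X + g)*(g + √(3 + 1/(g + (-2 + X)))) = (X + g)*(g + √(3 + 1/(-2 + X + g))))
V(-14, Z(-2, 5))*(46 + 49) = ((-2)² - 14*(-2) - 14*√53*√(-1/(-2 - 14 - 2)) - 2*√53*√(-1/(-2 - 14 - 2)))*(46 + 49) = (4 + 28 - 14*√53*√(-1/(-18)) - 2*√53*√(-1/(-18)))*95 = (4 + 28 - 14*√106/6 - 2*√106/6)*95 = (4 + 28 - 7*√106/3 - √106/3)*95 = (32 - 8*√106/3)*95 = 3040 - 760*√106/3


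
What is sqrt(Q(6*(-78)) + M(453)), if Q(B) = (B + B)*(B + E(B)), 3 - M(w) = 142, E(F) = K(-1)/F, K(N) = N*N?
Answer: sqrt(437911) ≈ 661.75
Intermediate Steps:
K(N) = N**2
E(F) = 1/F (E(F) = (-1)**2/F = 1/F)
M(w) = -139 (M(w) = 3 - 1*142 = 3 - 142 = -139)
Q(B) = 2*B*(B + 1/B) (Q(B) = (B + B)*(B + 1/B) = (2*B)*(B + 1/B) = 2*B*(B + 1/B))
sqrt(Q(6*(-78)) + M(453)) = sqrt((2 + 2*(6*(-78))**2) - 139) = sqrt((2 + 2*(-468)**2) - 139) = sqrt((2 + 2*219024) - 139) = sqrt((2 + 438048) - 139) = sqrt(438050 - 139) = sqrt(437911)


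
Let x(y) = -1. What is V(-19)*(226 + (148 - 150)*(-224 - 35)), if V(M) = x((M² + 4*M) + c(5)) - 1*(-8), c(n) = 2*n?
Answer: 5208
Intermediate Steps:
V(M) = 7 (V(M) = -1 - 1*(-8) = -1 + 8 = 7)
V(-19)*(226 + (148 - 150)*(-224 - 35)) = 7*(226 + (148 - 150)*(-224 - 35)) = 7*(226 - 2*(-259)) = 7*(226 + 518) = 7*744 = 5208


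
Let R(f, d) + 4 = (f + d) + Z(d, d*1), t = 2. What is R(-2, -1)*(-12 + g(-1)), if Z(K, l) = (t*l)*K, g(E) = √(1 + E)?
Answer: 60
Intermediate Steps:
Z(K, l) = 2*K*l (Z(K, l) = (2*l)*K = 2*K*l)
R(f, d) = -4 + d + f + 2*d² (R(f, d) = -4 + ((f + d) + 2*d*(d*1)) = -4 + ((d + f) + 2*d*d) = -4 + ((d + f) + 2*d²) = -4 + (d + f + 2*d²) = -4 + d + f + 2*d²)
R(-2, -1)*(-12 + g(-1)) = (-4 - 1 - 2 + 2*(-1)²)*(-12 + √(1 - 1)) = (-4 - 1 - 2 + 2*1)*(-12 + √0) = (-4 - 1 - 2 + 2)*(-12 + 0) = -5*(-12) = 60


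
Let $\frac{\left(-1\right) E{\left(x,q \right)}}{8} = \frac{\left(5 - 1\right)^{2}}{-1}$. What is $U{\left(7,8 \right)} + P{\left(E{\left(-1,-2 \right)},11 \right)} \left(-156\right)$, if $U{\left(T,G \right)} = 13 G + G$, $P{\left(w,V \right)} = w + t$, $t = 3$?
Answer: $-20324$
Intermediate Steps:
$E{\left(x,q \right)} = 128$ ($E{\left(x,q \right)} = - 8 \frac{\left(5 - 1\right)^{2}}{-1} = - 8 \cdot 4^{2} \left(-1\right) = - 8 \cdot 16 \left(-1\right) = \left(-8\right) \left(-16\right) = 128$)
$P{\left(w,V \right)} = 3 + w$ ($P{\left(w,V \right)} = w + 3 = 3 + w$)
$U{\left(T,G \right)} = 14 G$
$U{\left(7,8 \right)} + P{\left(E{\left(-1,-2 \right)},11 \right)} \left(-156\right) = 14 \cdot 8 + \left(3 + 128\right) \left(-156\right) = 112 + 131 \left(-156\right) = 112 - 20436 = -20324$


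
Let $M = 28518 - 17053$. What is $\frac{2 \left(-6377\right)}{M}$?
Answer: $- \frac{12754}{11465} \approx -1.1124$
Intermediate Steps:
$M = 11465$
$\frac{2 \left(-6377\right)}{M} = \frac{2 \left(-6377\right)}{11465} = \left(-12754\right) \frac{1}{11465} = - \frac{12754}{11465}$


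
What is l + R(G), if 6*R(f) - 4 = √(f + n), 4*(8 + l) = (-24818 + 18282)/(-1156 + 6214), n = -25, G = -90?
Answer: -19363/2529 + I*√115/6 ≈ -7.6564 + 1.7873*I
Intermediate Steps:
l = -21049/2529 (l = -8 + ((-24818 + 18282)/(-1156 + 6214))/4 = -8 + (-6536/5058)/4 = -8 + (-6536*1/5058)/4 = -8 + (¼)*(-3268/2529) = -8 - 817/2529 = -21049/2529 ≈ -8.3231)
R(f) = ⅔ + √(-25 + f)/6 (R(f) = ⅔ + √(f - 25)/6 = ⅔ + √(-25 + f)/6)
l + R(G) = -21049/2529 + (⅔ + √(-25 - 90)/6) = -21049/2529 + (⅔ + √(-115)/6) = -21049/2529 + (⅔ + (I*√115)/6) = -21049/2529 + (⅔ + I*√115/6) = -19363/2529 + I*√115/6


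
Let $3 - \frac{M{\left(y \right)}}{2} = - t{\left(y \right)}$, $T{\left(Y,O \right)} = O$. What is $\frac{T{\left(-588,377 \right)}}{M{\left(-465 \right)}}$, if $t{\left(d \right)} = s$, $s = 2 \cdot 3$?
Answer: $\frac{377}{18} \approx 20.944$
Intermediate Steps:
$s = 6$
$t{\left(d \right)} = 6$
$M{\left(y \right)} = 18$ ($M{\left(y \right)} = 6 - 2 \left(\left(-1\right) 6\right) = 6 - -12 = 6 + 12 = 18$)
$\frac{T{\left(-588,377 \right)}}{M{\left(-465 \right)}} = \frac{377}{18}$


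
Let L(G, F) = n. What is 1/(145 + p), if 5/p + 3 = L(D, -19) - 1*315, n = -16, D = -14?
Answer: 334/48425 ≈ 0.0068973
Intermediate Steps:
L(G, F) = -16
p = -5/334 (p = 5/(-3 + (-16 - 1*315)) = 5/(-3 + (-16 - 315)) = 5/(-3 - 331) = 5/(-334) = 5*(-1/334) = -5/334 ≈ -0.014970)
1/(145 + p) = 1/(145 - 5/334) = 1/(48425/334) = 334/48425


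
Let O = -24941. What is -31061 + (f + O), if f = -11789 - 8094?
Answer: -75885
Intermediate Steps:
f = -19883
-31061 + (f + O) = -31061 + (-19883 - 24941) = -31061 - 44824 = -75885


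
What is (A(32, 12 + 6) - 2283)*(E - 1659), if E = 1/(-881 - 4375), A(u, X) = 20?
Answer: 270310855/72 ≈ 3.7543e+6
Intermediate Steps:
E = -1/5256 (E = 1/(-5256) = -1/5256 ≈ -0.00019026)
(A(32, 12 + 6) - 2283)*(E - 1659) = (20 - 2283)*(-1/5256 - 1659) = -2263*(-8719705/5256) = 270310855/72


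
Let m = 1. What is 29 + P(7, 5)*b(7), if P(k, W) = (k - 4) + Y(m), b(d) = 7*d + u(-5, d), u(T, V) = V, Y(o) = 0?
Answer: 197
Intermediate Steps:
b(d) = 8*d (b(d) = 7*d + d = 8*d)
P(k, W) = -4 + k (P(k, W) = (k - 4) + 0 = (-4 + k) + 0 = -4 + k)
29 + P(7, 5)*b(7) = 29 + (-4 + 7)*(8*7) = 29 + 3*56 = 29 + 168 = 197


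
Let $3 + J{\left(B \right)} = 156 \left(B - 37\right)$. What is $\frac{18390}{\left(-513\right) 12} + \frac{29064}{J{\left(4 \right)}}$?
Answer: $- \frac{15202493}{1761642} \approx -8.6297$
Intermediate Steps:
$J{\left(B \right)} = -5775 + 156 B$ ($J{\left(B \right)} = -3 + 156 \left(B - 37\right) = -3 + 156 \left(-37 + B\right) = -3 + \left(-5772 + 156 B\right) = -5775 + 156 B$)
$\frac{18390}{\left(-513\right) 12} + \frac{29064}{J{\left(4 \right)}} = \frac{18390}{\left(-513\right) 12} + \frac{29064}{-5775 + 156 \cdot 4} = \frac{18390}{-6156} + \frac{29064}{-5775 + 624} = 18390 \left(- \frac{1}{6156}\right) + \frac{29064}{-5151} = - \frac{3065}{1026} + 29064 \left(- \frac{1}{5151}\right) = - \frac{3065}{1026} - \frac{9688}{1717} = - \frac{15202493}{1761642}$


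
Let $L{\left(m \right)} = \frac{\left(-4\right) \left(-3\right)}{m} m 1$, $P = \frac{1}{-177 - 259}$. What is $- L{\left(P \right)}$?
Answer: $-12$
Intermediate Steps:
$P = - \frac{1}{436}$ ($P = \frac{1}{-436} = - \frac{1}{436} \approx -0.0022936$)
$L{\left(m \right)} = 12$ ($L{\left(m \right)} = \frac{12}{m} m 1 = 12 \cdot 1 = 12$)
$- L{\left(P \right)} = \left(-1\right) 12 = -12$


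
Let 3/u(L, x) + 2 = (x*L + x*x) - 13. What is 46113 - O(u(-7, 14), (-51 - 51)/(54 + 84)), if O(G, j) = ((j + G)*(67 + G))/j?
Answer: 5392964881/117113 ≈ 46049.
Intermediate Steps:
u(L, x) = 3/(-15 + x² + L*x) (u(L, x) = 3/(-2 + ((x*L + x*x) - 13)) = 3/(-2 + ((L*x + x²) - 13)) = 3/(-2 + ((x² + L*x) - 13)) = 3/(-2 + (-13 + x² + L*x)) = 3/(-15 + x² + L*x))
O(G, j) = (67 + G)*(G + j)/j (O(G, j) = ((G + j)*(67 + G))/j = ((67 + G)*(G + j))/j = (67 + G)*(G + j)/j)
46113 - O(u(-7, 14), (-51 - 51)/(54 + 84)) = 46113 - ((3/(-15 + 14² - 7*14))² + 67*(3/(-15 + 14² - 7*14)) + ((-51 - 51)/(54 + 84))*(67 + 3/(-15 + 14² - 7*14)))/((-51 - 51)/(54 + 84)) = 46113 - ((3/(-15 + 196 - 98))² + 67*(3/(-15 + 196 - 98)) + (-102/138)*(67 + 3/(-15 + 196 - 98)))/((-102/138)) = 46113 - ((3/83)² + 67*(3/83) + (-102*1/138)*(67 + 3/83))/((-102*1/138)) = 46113 - ((3*(1/83))² + 67*(3*(1/83)) - 17*(67 + 3*(1/83))/23)/(-17/23) = 46113 - (-23)*((3/83)² + 67*(3/83) - 17*(67 + 3/83)/23)/17 = 46113 - (-23)*(9/6889 + 201/83 - 17/23*5564/83)/17 = 46113 - (-23)*(9/6889 + 201/83 - 94588/1909)/17 = 46113 - (-23)*(-7466888)/(17*158447) = 46113 - 1*7466888/117113 = 46113 - 7466888/117113 = 5392964881/117113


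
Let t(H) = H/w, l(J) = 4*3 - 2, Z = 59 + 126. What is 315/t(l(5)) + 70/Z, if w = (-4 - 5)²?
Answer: 188839/74 ≈ 2551.9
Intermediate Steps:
w = 81 (w = (-9)² = 81)
Z = 185
l(J) = 10 (l(J) = 12 - 2 = 10)
t(H) = H/81
315/t(l(5)) + 70/Z = 315/(((1/81)*10)) + 70/185 = 315/(10/81) + 70*(1/185) = 315*(81/10) + 14/37 = 5103/2 + 14/37 = 188839/74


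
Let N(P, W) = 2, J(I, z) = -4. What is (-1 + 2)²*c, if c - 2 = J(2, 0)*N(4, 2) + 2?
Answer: -4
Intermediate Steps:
c = -4 (c = 2 + (-4*2 + 2) = 2 + (-8 + 2) = 2 - 6 = -4)
(-1 + 2)²*c = (-1 + 2)²*(-4) = 1²*(-4) = 1*(-4) = -4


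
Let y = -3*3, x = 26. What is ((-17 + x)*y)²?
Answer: 6561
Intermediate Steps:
y = -9
((-17 + x)*y)² = ((-17 + 26)*(-9))² = (9*(-9))² = (-81)² = 6561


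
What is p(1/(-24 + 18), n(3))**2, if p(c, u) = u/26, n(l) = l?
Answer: 9/676 ≈ 0.013314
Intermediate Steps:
p(c, u) = u/26 (p(c, u) = u*(1/26) = u/26)
p(1/(-24 + 18), n(3))**2 = ((1/26)*3)**2 = (3/26)**2 = 9/676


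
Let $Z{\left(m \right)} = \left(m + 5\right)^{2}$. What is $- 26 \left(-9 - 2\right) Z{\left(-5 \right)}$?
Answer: $0$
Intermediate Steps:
$Z{\left(m \right)} = \left(5 + m\right)^{2}$
$- 26 \left(-9 - 2\right) Z{\left(-5 \right)} = - 26 \left(-9 - 2\right) \left(5 - 5\right)^{2} = - 26 \left(-9 - 2\right) 0^{2} = \left(-26\right) \left(-11\right) 0 = 286 \cdot 0 = 0$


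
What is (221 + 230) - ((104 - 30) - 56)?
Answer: 433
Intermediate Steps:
(221 + 230) - ((104 - 30) - 56) = 451 - (74 - 56) = 451 - 1*18 = 451 - 18 = 433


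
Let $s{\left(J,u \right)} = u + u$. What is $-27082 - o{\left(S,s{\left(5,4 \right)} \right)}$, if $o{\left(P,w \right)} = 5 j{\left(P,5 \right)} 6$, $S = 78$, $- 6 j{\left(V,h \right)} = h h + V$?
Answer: $-26567$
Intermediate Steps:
$s{\left(J,u \right)} = 2 u$
$j{\left(V,h \right)} = - \frac{V}{6} - \frac{h^{2}}{6}$ ($j{\left(V,h \right)} = - \frac{h h + V}{6} = - \frac{h^{2} + V}{6} = - \frac{V + h^{2}}{6} = - \frac{V}{6} - \frac{h^{2}}{6}$)
$o{\left(P,w \right)} = -125 - 5 P$ ($o{\left(P,w \right)} = 5 \left(- \frac{P}{6} - \frac{5^{2}}{6}\right) 6 = 5 \left(- \frac{P}{6} - \frac{25}{6}\right) 6 = 5 \left(- \frac{25}{6} - \frac{P}{6}\right) 6 = \left(- \frac{125}{6} - \frac{5 P}{6}\right) 6 = -125 - 5 P$)
$-27082 - o{\left(S,s{\left(5,4 \right)} \right)} = -27082 - \left(-125 - 390\right) = -27082 - -515 = -27082 + 515 = -26567$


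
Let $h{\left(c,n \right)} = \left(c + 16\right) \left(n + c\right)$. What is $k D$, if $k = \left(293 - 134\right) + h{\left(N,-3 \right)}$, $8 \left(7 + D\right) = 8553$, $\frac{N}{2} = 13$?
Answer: $\frac{9559125}{8} \approx 1.1949 \cdot 10^{6}$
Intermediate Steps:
$N = 26$ ($N = 2 \cdot 13 = 26$)
$h{\left(c,n \right)} = \left(16 + c\right) \left(c + n\right)$
$D = \frac{8497}{8}$ ($D = -7 + \frac{1}{8} \cdot 8553 = -7 + \frac{8553}{8} = \frac{8497}{8} \approx 1062.1$)
$k = 1125$ ($k = \left(293 - 134\right) + \left(26^{2} + 16 \cdot 26 + 16 \left(-3\right) + 26 \left(-3\right)\right) = 159 + \left(676 + 416 - 48 - 78\right) = 159 + 966 = 1125$)
$k D = 1125 \cdot \frac{8497}{8} = \frac{9559125}{8}$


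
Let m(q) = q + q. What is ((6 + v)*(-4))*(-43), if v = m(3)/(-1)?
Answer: 0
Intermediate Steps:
m(q) = 2*q
v = -6 (v = (2*3)/(-1) = 6*(-1) = -6)
((6 + v)*(-4))*(-43) = ((6 - 6)*(-4))*(-43) = (0*(-4))*(-43) = 0*(-43) = 0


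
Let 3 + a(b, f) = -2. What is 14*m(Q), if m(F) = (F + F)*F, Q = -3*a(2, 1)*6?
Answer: 226800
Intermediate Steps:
a(b, f) = -5 (a(b, f) = -3 - 2 = -5)
Q = 90 (Q = -3*(-5)*6 = 15*6 = 90)
m(F) = 2*F² (m(F) = (2*F)*F = 2*F²)
14*m(Q) = 14*(2*90²) = 14*(2*8100) = 14*16200 = 226800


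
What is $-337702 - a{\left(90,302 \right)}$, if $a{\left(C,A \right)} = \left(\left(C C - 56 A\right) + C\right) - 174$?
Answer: $-328806$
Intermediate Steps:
$a{\left(C,A \right)} = -174 + C + C^{2} - 56 A$ ($a{\left(C,A \right)} = \left(\left(C^{2} - 56 A\right) + C\right) - 174 = \left(C + C^{2} - 56 A\right) - 174 = -174 + C + C^{2} - 56 A$)
$-337702 - a{\left(90,302 \right)} = -337702 - \left(-174 + 90 + 90^{2} - 16912\right) = -337702 - \left(-174 + 90 + 8100 - 16912\right) = -337702 - -8896 = -337702 + 8896 = -328806$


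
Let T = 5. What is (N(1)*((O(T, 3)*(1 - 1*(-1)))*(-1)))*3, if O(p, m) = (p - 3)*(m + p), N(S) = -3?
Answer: 288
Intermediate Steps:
O(p, m) = (-3 + p)*(m + p)
(N(1)*((O(T, 3)*(1 - 1*(-1)))*(-1)))*3 = -3*(5**2 - 3*3 - 3*5 + 3*5)*(1 - 1*(-1))*(-1)*3 = -3*(25 - 9 - 15 + 15)*(1 + 1)*(-1)*3 = -3*16*2*(-1)*3 = -96*(-1)*3 = -3*(-32)*3 = 96*3 = 288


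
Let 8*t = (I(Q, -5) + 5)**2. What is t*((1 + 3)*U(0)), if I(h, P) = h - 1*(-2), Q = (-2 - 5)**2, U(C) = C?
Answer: 0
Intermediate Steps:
Q = 49 (Q = (-7)**2 = 49)
I(h, P) = 2 + h (I(h, P) = h + 2 = 2 + h)
t = 392 (t = ((2 + 49) + 5)**2/8 = (51 + 5)**2/8 = (1/8)*56**2 = (1/8)*3136 = 392)
t*((1 + 3)*U(0)) = 392*((1 + 3)*0) = 392*(4*0) = 392*0 = 0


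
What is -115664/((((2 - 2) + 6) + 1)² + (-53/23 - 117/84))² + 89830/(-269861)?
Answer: -13021700392189894/229700454643125 ≈ -56.690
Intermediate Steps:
-115664/((((2 - 2) + 6) + 1)² + (-53/23 - 117/84))² + 89830/(-269861) = -115664/(((0 + 6) + 1)² + (-53*1/23 - 117*1/84))² + 89830*(-1/269861) = -115664/((6 + 1)² + (-53/23 - 39/28))² - 89830/269861 = -115664/(7² - 2381/644)² - 89830/269861 = -115664/(49 - 2381/644)² - 89830/269861 = -115664/((29175/644)²) - 89830/269861 = -115664/851180625/414736 - 89830/269861 = -115664*414736/851180625 - 89830/269861 = -47970024704/851180625 - 89830/269861 = -13021700392189894/229700454643125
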